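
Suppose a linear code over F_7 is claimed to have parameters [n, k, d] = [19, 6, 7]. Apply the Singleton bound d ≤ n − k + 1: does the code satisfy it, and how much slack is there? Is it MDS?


Singleton RHS = n − k + 1 = 14, slack = 7, bound satisfied, not MDS.

Singleton bound: d ≤ n − k + 1.
Here n = 19, k = 6, so n − k + 1 = 14.
Given d = 7, check d ≤ 14: YES.
Slack = (n − k + 1) − d = 7.
The code is NOT MDS (slack = 7 > 0).
Description: the claimed parameters are [19, 6, 7]_7; such a code would be non-MDS.


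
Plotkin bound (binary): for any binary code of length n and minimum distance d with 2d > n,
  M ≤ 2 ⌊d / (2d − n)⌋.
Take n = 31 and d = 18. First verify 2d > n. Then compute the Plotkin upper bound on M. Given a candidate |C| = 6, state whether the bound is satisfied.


Plotkin bound M ≤ 6; given |C| = 6 ≤ bound (satisfied).

Check applicability: 2d = 36, n = 31.
2d − n = 5 > 0, so Plotkin applies.
Compute d/(2d−n) = 18/5 ≈ 3.6000.
⌊d/(2d−n)⌋ = 3.
Plotkin bound: M ≤ 2·3 = 6.
Given |C| = 6, check: satisfied.
This |C| is at the Plotkin bound.


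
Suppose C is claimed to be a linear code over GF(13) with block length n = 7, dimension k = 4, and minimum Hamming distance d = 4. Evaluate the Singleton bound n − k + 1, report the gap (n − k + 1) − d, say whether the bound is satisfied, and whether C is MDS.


Singleton RHS = n − k + 1 = 4, slack = 0, bound satisfied, MDS.

Singleton bound: d ≤ n − k + 1.
Here n = 7, k = 4, so n − k + 1 = 4.
Given d = 4, check d ≤ 4: YES.
Slack = (n − k + 1) − d = 0.
The code is MDS (slack = 0).
Description: the claimed parameters are [7, 4, 4]_13; such a code would be MDS (meets Singleton bound).


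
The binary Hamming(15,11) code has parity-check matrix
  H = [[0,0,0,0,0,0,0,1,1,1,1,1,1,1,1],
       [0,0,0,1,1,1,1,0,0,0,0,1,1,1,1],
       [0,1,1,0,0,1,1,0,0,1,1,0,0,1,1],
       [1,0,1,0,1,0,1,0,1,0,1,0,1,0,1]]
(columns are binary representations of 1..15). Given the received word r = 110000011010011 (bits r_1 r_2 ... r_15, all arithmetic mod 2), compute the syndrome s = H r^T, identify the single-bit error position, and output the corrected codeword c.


s = (1, 0, 0, 0)^T, error position = 8, corrected codeword c = 110000001010011

Compute s = H r^T mod 2 one row at a time:
  s_1 = 1 + 1 + 0 + 1 + 0 + 0 + 1 + 1 = 5 ≡ 1 (mod 2).
  s_2 = 0 + 0 + 0 + 0 + 0 + 0 + 1 + 1 = 2 ≡ 0 (mod 2).
  s_3 = 1 + 0 + 0 + 0 + 0 + 1 + 1 + 1 = 4 ≡ 0 (mod 2).
  s_4 = 1 + 0 + 0 + 0 + 1 + 1 + 0 + 1 = 4 ≡ 0 (mod 2).
s = (1, 0, 0, 0)^T — this equals column 8 of H (binary 1000), so error is at position 8.
Correct: flip bit 8 of r = 110000011010011 to get c = 110000001010011.


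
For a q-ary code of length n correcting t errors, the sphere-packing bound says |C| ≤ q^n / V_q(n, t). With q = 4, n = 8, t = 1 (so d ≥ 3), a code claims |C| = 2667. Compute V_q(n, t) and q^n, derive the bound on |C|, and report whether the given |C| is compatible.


V_q(n, t) = 25, q^n = 65536, Hamming bound = 2621, |C| = 2667 > bound (violated).

Step 1: Compute V_q(n, t) = Σ_{j=0}^1 C(n, j) (q−1)^j.
  j = 0: C(8,0)·(3)^0 = 1·1 = 1.
  j = 1: C(8,1)·(3)^1 = 8·3 = 24.
  V_q(n, t) = 1 + 24 = 25.
Step 2: q^n = 4^8 = 65536.
Step 3: Hamming bound ⌊q^n / V_q(n,t)⌋ = ⌊65536/25⌋ = 2621.
Step 4: Compare |C| = 2667 to 2621: violated.
The claimed |C| lies above the Hamming bound, so no 4-ary code of length 8 with d ≥ 3 can have 2667 codewords.


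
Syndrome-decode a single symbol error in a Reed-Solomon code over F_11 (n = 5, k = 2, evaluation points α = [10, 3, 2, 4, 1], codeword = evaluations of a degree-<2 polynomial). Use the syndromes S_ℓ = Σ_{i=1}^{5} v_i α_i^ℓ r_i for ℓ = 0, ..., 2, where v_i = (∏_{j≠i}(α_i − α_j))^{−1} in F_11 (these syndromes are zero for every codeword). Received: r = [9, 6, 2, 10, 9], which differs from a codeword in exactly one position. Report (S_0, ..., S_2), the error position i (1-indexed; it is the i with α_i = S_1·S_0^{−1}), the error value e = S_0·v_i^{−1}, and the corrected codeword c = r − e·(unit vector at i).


S = (3, 8, 3), error at position 1, error magnitude e = 8, c = [1, 6, 2, 10, 9].

Step 1: column multipliers v_i = (∏_{j≠i}(α_i − α_j))^{−1} mod 11.
  i = 1 (α = 10): (10−3)(10−2)(10−4)(10−1) = 7·8·6·9 = 3024 ≡ 10, so v_1 = 10^{−1} = 10 (mod 11).
  i = 2 (α = 3): (3−10)(3−2)(3−4)(3−1) = (−7)·1·(−1)·2 = 14 ≡ 3, so v_2 = 3^{−1} = 4 (mod 11).
  i = 3 (α = 2): (2−10)(2−3)(2−4)(2−1) = (−8)·(−1)·(−2)·1 = −16 ≡ 6, so v_3 = 6^{−1} = 2 (mod 11).
  i = 4 (α = 4): (4−10)(4−3)(4−2)(4−1) = (−6)·1·2·3 = −36 ≡ 8, so v_4 = 8^{−1} = 7 (mod 11).
  i = 5 (α = 1): (1−10)(1−3)(1−2)(1−4) = (−9)·(−2)·(−1)·(−3) = 54 ≡ 10, so v_5 = 10^{−1} = 10 (mod 11).
  v = [10, 4, 2, 7, 10].
Step 2: syndromes of r = [9, 6, 2, 10, 9] (all sums mod 11).
  S_0 = Σ v_i r_i = 10·9 + 4·6 + 2·2 + 7·10 + 10·9 = 278 ≡ 3.
  S_1 = Σ v_i α_i r_i = 10·10·9 + 4·3·6 + 2·2·2 + 7·4·10 + 10·1·9 = 1350 ≡ 8.
  α_i^2 mod 11 = [1, 9, 4, 5, 1].
  S_2 = Σ v_i α_i^2 r_i = 10·1·9 + 4·9·6 + 2·4·2 + 7·5·10 + 10·1·9 = 762 ≡ 3.
  S = (3, 8, 3) ≠ 0, so r is not a codeword (an error is present).
Step 3: locate the error. For a single error e at position i, S_ℓ = v_i·e·α_i^ℓ, so α_err = S_1/S_0.
  S_0^{−1} = 3^{−1} = 4 (mod 11), so α_err = 8·4 = 32 ≡ 10 = α_1. Error position i = 1.
  Consistency check: S_2/S_1 = 3·7 = 21 ≡ 10 = α_err ✓ (single-error assumption holds).
Step 4: error magnitude e = S_0/v_1 = S_0·∏_{j≠1}(α_1 − α_j) = 3·10 = 30 ≡ 8 (mod 11).
Step 5: correct position 1: c_1 = r_1 − e = 9 − 8 ≡ 1 (mod 11). Hence c = [1, 6, 2, 10, 9].
  Check: interpolating c through the α_i gives m(x) = 5 + 4·x (degree < 2) with m(α_i) = c_i for every i, so c is indeed a codeword.


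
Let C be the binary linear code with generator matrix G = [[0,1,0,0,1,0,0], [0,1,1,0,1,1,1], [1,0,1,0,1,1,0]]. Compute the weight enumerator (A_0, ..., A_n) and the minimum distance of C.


Weight distribution: A_0 = 1, A_2 = 1, A_3 = 3, A_4 = 2, A_5 = 1. Minimum distance d = 2.

Enumerate all 2^3 = 8 messages m ∈ F_2^3.
For each, compute codeword c = mG in F_2^7, then tally its weight.
  m = 000 → c = 0000000, weight = 0.
  m = 100 → c = 0100100, weight = 2.
  m = 010 → c = 0110111, weight = 5.
  m = 110 → c = 0010011, weight = 3.
  m = 001 → c = 1010110, weight = 4.
  m = 101 → c = 1110010, weight = 4.
  m = 011 → c = 1100001, weight = 3.
  m = 111 → c = 1000101, weight = 3.
Tally weights:
  weight 0: 1 codewords.
  weight 2: 1 codewords.
  weight 3: 3 codewords.
  weight 4: 2 codewords.
  weight 5: 1 codewords.
Minimum distance d = smallest w > 0 with A_w > 0 = 2.
Sanity: Σ A_w = 8 = 2^3 = 8 ✓.


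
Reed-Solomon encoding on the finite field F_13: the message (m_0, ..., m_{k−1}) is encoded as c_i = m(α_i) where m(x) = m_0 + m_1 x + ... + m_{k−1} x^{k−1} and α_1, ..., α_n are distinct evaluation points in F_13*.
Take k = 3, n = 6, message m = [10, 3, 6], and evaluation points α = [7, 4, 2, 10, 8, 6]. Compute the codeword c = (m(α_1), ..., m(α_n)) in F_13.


c = [0, 1, 1, 3, 2, 10]

Message polynomial: m(x) = 10 + 3·x + 6·x^2 (mod 13).
For each evaluation point α_i, compute m(α_i) mod 13:
  α_1 = 7: Horner steps 6 → 6 → 0, so m(7) = 0.
  α_2 = 4: Horner steps 6 → 1 → 1, so m(4) = 1.
  α_3 = 2: Horner steps 6 → 2 → 1, so m(2) = 1.
  α_4 = 10: Horner steps 6 → 11 → 3, so m(10) = 3.
  α_5 = 8: Horner steps 6 → 12 → 2, so m(8) = 2.
  α_6 = 6: Horner steps 6 → 0 → 10, so m(6) = 10.
Codeword c = [0, 1, 1, 3, 2, 10] ∈ F_13^6.


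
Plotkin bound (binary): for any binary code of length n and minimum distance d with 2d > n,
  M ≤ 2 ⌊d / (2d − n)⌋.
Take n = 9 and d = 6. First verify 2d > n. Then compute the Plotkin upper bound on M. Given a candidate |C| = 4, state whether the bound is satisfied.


Plotkin bound M ≤ 4; given |C| = 4 ≤ bound (satisfied).

Check applicability: 2d = 12, n = 9.
2d − n = 3 > 0, so Plotkin applies.
Compute d/(2d−n) = 6/3 ≈ 2.0000.
⌊d/(2d−n)⌋ = 2.
Plotkin bound: M ≤ 2·2 = 4.
Given |C| = 4, check: satisfied.
This |C| is at the Plotkin bound.


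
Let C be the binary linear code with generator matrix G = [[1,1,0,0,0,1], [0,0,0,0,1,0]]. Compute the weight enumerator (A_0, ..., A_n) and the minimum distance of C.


Weight distribution: A_0 = 1, A_1 = 1, A_3 = 1, A_4 = 1. Minimum distance d = 1.

Enumerate all 2^2 = 4 messages m ∈ F_2^2.
For each, compute codeword c = mG in F_2^6, then tally its weight.
  m = 00 → c = 000000, weight = 0.
  m = 10 → c = 110001, weight = 3.
  m = 01 → c = 000010, weight = 1.
  m = 11 → c = 110011, weight = 4.
Tally weights:
  weight 0: 1 codewords.
  weight 1: 1 codewords.
  weight 3: 1 codewords.
  weight 4: 1 codewords.
Minimum distance d = smallest w > 0 with A_w > 0 = 1.
Sanity: Σ A_w = 4 = 2^2 = 4 ✓.


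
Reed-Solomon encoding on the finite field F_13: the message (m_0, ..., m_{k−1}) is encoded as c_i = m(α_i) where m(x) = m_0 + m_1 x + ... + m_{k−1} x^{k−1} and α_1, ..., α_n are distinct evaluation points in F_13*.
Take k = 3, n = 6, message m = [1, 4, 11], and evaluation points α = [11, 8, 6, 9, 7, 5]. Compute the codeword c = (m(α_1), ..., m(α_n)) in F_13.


c = [11, 9, 5, 5, 9, 10]

Message polynomial: m(x) = 1 + 4·x + 11·x^2 (mod 13).
For each evaluation point α_i, compute m(α_i) mod 13:
  α_1 = 11: Horner steps 11 → 8 → 11, so m(11) = 11.
  α_2 = 8: Horner steps 11 → 1 → 9, so m(8) = 9.
  α_3 = 6: Horner steps 11 → 5 → 5, so m(6) = 5.
  α_4 = 9: Horner steps 11 → 12 → 5, so m(9) = 5.
  α_5 = 7: Horner steps 11 → 3 → 9, so m(7) = 9.
  α_6 = 5: Horner steps 11 → 7 → 10, so m(5) = 10.
Codeword c = [11, 9, 5, 5, 9, 10] ∈ F_13^6.


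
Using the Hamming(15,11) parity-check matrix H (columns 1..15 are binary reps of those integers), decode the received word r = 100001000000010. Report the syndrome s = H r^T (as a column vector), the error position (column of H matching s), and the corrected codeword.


s = (1, 0, 0, 1)^T, error position = 9, corrected codeword c = 100001001000010

Compute s = H r^T mod 2 one row at a time:
  s_1 = 0 + 0 + 0 + 0 + 0 + 0 + 1 + 0 = 1 ≡ 1 (mod 2).
  s_2 = 0 + 0 + 1 + 0 + 0 + 0 + 1 + 0 = 2 ≡ 0 (mod 2).
  s_3 = 0 + 0 + 1 + 0 + 0 + 0 + 1 + 0 = 2 ≡ 0 (mod 2).
  s_4 = 1 + 0 + 0 + 0 + 0 + 0 + 0 + 0 = 1 ≡ 1 (mod 2).
s = (1, 0, 0, 1)^T — this equals column 9 of H (binary 1001), so error is at position 9.
Correct: flip bit 9 of r = 100001000000010 to get c = 100001001000010.


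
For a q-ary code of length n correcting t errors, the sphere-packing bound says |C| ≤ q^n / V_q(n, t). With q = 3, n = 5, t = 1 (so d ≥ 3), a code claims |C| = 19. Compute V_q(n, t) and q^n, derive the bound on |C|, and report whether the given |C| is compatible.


V_q(n, t) = 11, q^n = 243, Hamming bound = 22, |C| = 19 ≤ bound (satisfied).

Step 1: Compute V_q(n, t) = Σ_{j=0}^1 C(n, j) (q−1)^j.
  j = 0: C(5,0)·(2)^0 = 1·1 = 1.
  j = 1: C(5,1)·(2)^1 = 5·2 = 10.
  V_q(n, t) = 1 + 10 = 11.
Step 2: q^n = 3^5 = 243.
Step 3: Hamming bound ⌊q^n / V_q(n,t)⌋ = ⌊243/11⌋ = 22.
Step 4: Compare |C| = 19 to 22: satisfied.
The claimed |C| lies below the Hamming bound.


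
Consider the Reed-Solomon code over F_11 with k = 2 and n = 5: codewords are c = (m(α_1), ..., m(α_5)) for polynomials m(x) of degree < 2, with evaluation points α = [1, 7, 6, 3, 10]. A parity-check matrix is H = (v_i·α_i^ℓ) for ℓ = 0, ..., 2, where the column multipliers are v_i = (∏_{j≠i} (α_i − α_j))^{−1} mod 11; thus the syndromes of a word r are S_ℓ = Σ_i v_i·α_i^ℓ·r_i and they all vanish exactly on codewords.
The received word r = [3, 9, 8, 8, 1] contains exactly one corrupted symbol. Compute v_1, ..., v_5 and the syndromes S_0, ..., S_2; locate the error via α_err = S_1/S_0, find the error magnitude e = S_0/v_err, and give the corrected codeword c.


S = (10, 8, 2), error at position 4, error magnitude e = 3, c = [3, 9, 8, 5, 1].

Step 1: column multipliers v_i = (∏_{j≠i}(α_i − α_j))^{−1} mod 11.
  i = 1 (α = 1): (1−7)(1−6)(1−3)(1−10) = (−6)·(−5)·(−2)·(−9) = 540 ≡ 1, so v_1 = 1^{−1} = 1 (mod 11).
  i = 2 (α = 7): (7−1)(7−6)(7−3)(7−10) = 6·1·4·(−3) = −72 ≡ 5, so v_2 = 5^{−1} = 9 (mod 11).
  i = 3 (α = 6): (6−1)(6−7)(6−3)(6−10) = 5·(−1)·3·(−4) = 60 ≡ 5, so v_3 = 5^{−1} = 9 (mod 11).
  i = 4 (α = 3): (3−1)(3−7)(3−6)(3−10) = 2·(−4)·(−3)·(−7) = −168 ≡ 8, so v_4 = 8^{−1} = 7 (mod 11).
  i = 5 (α = 10): (10−1)(10−7)(10−6)(10−3) = 9·3·4·7 = 756 ≡ 8, so v_5 = 8^{−1} = 7 (mod 11).
  v = [1, 9, 9, 7, 7].
Step 2: syndromes of r = [3, 9, 8, 8, 1] (all sums mod 11).
  S_0 = Σ v_i r_i = 1·3 + 9·9 + 9·8 + 7·8 + 7·1 = 219 ≡ 10.
  S_1 = Σ v_i α_i r_i = 1·1·3 + 9·7·9 + 9·6·8 + 7·3·8 + 7·10·1 = 1240 ≡ 8.
  α_i^2 mod 11 = [1, 5, 3, 9, 1].
  S_2 = Σ v_i α_i^2 r_i = 1·1·3 + 9·5·9 + 9·3·8 + 7·9·8 + 7·1·1 = 1135 ≡ 2.
  S = (10, 8, 2) ≠ 0, so r is not a codeword (an error is present).
Step 3: locate the error. For a single error e at position i, S_ℓ = v_i·e·α_i^ℓ, so α_err = S_1/S_0.
  S_0^{−1} = 10^{−1} = 10 (mod 11), so α_err = 8·10 = 80 ≡ 3 = α_4. Error position i = 4.
  Consistency check: S_2/S_1 = 2·7 = 14 ≡ 3 = α_err ✓ (single-error assumption holds).
Step 4: error magnitude e = S_0/v_4 = S_0·∏_{j≠4}(α_4 − α_j) = 10·8 = 80 ≡ 3 (mod 11).
Step 5: correct position 4: c_4 = r_4 − e = 8 − 3 ≡ 5 (mod 11). Hence c = [3, 9, 8, 5, 1].
  Check: interpolating c through the α_i gives m(x) = 2 + 1·x (degree < 2) with m(α_i) = c_i for every i, so c is indeed a codeword.


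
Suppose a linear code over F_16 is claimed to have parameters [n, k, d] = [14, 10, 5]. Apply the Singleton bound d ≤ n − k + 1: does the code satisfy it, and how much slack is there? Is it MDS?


Singleton RHS = n − k + 1 = 5, slack = 0, bound satisfied, MDS.

Singleton bound: d ≤ n − k + 1.
Here n = 14, k = 10, so n − k + 1 = 5.
Given d = 5, check d ≤ 5: YES.
Slack = (n − k + 1) − d = 0.
The code is MDS (slack = 0).
Description: the claimed parameters are [14, 10, 5]_16; such a code would be MDS (meets Singleton bound).


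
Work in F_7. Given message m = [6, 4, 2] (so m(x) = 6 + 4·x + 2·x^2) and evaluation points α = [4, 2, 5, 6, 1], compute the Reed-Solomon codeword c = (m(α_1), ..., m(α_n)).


c = [5, 1, 6, 4, 5]

Message polynomial: m(x) = 6 + 4·x + 2·x^2 (mod 7).
For each evaluation point α_i, compute m(α_i) mod 7:
  α_1 = 4: Horner steps 2 → 5 → 5, so m(4) = 5.
  α_2 = 2: Horner steps 2 → 1 → 1, so m(2) = 1.
  α_3 = 5: Horner steps 2 → 0 → 6, so m(5) = 6.
  α_4 = 6: Horner steps 2 → 2 → 4, so m(6) = 4.
  α_5 = 1: Horner steps 2 → 6 → 5, so m(1) = 5.
Codeword c = [5, 1, 6, 4, 5] ∈ F_7^5.


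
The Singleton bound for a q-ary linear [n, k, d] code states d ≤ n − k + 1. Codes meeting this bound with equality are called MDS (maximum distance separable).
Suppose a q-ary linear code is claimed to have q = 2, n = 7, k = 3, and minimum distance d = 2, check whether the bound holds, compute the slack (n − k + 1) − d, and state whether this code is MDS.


Singleton RHS = n − k + 1 = 5, slack = 3, bound satisfied, not MDS.

Singleton bound: d ≤ n − k + 1.
Here n = 7, k = 3, so n − k + 1 = 5.
Given d = 2, check d ≤ 5: YES.
Slack = (n − k + 1) − d = 3.
The code is NOT MDS (slack = 3 > 0).
Description: the claimed parameters are [7, 3, 2]_2; such a code would be non-MDS.


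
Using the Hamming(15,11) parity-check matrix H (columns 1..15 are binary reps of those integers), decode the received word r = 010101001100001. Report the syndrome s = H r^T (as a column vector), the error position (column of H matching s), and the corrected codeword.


s = (1, 1, 0, 0)^T, error position = 12, corrected codeword c = 010101001101001

Compute s = H r^T mod 2 one row at a time:
  s_1 = 0 + 1 + 1 + 0 + 0 + 0 + 0 + 1 = 3 ≡ 1 (mod 2).
  s_2 = 1 + 0 + 1 + 0 + 0 + 0 + 0 + 1 = 3 ≡ 1 (mod 2).
  s_3 = 1 + 0 + 1 + 0 + 1 + 0 + 0 + 1 = 4 ≡ 0 (mod 2).
  s_4 = 0 + 0 + 0 + 0 + 1 + 0 + 0 + 1 = 2 ≡ 0 (mod 2).
s = (1, 1, 0, 0)^T — this equals column 12 of H (binary 1100), so error is at position 12.
Correct: flip bit 12 of r = 010101001100001 to get c = 010101001101001.


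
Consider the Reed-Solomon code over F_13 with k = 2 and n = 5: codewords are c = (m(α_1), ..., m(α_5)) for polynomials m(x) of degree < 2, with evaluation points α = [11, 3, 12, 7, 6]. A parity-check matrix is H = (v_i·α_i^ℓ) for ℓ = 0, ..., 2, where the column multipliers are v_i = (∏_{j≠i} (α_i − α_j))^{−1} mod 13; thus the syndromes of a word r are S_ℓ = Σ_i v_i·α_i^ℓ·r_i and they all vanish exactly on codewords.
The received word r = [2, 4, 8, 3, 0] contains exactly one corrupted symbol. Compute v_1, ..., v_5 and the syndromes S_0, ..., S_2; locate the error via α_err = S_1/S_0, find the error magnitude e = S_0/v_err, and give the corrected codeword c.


S = (12, 1, 12), error at position 3, error magnitude e = 3, c = [2, 4, 5, 3, 0].

Step 1: column multipliers v_i = (∏_{j≠i}(α_i − α_j))^{−1} mod 13.
  i = 1 (α = 11): (11−3)(11−12)(11−7)(11−6) = 8·(−1)·4·5 = −160 ≡ 9, so v_1 = 9^{−1} = 3 (mod 13).
  i = 2 (α = 3): (3−11)(3−12)(3−7)(3−6) = (−8)·(−9)·(−4)·(−3) = 864 ≡ 6, so v_2 = 6^{−1} = 11 (mod 13).
  i = 3 (α = 12): (12−11)(12−3)(12−7)(12−6) = 1·9·5·6 = 270 ≡ 10, so v_3 = 10^{−1} = 4 (mod 13).
  i = 4 (α = 7): (7−11)(7−3)(7−12)(7−6) = (−4)·4·(−5)·1 = 80 ≡ 2, so v_4 = 2^{−1} = 7 (mod 13).
  i = 5 (α = 6): (6−11)(6−3)(6−12)(6−7) = (−5)·3·(−6)·(−1) = −90 ≡ 1, so v_5 = 1^{−1} = 1 (mod 13).
  v = [3, 11, 4, 7, 1].
Step 2: syndromes of r = [2, 4, 8, 3, 0] (all sums mod 13).
  S_0 = Σ v_i r_i = 3·2 + 11·4 + 4·8 + 7·3 + 1·0 = 103 ≡ 12.
  S_1 = Σ v_i α_i r_i = 3·11·2 + 11·3·4 + 4·12·8 + 7·7·3 + 1·6·0 = 729 ≡ 1.
  α_i^2 mod 13 = [4, 9, 1, 10, 10].
  S_2 = Σ v_i α_i^2 r_i = 3·4·2 + 11·9·4 + 4·1·8 + 7·10·3 + 1·10·0 = 662 ≡ 12.
  S = (12, 1, 12) ≠ 0, so r is not a codeword (an error is present).
Step 3: locate the error. For a single error e at position i, S_ℓ = v_i·e·α_i^ℓ, so α_err = S_1/S_0.
  S_0^{−1} = 12^{−1} = 12 (mod 13), so α_err = 1·12 = 12 ≡ 12 = α_3. Error position i = 3.
  Consistency check: S_2/S_1 = 12·1 = 12 ≡ 12 = α_err ✓ (single-error assumption holds).
Step 4: error magnitude e = S_0/v_3 = S_0·∏_{j≠3}(α_3 − α_j) = 12·10 = 120 ≡ 3 (mod 13).
Step 5: correct position 3: c_3 = r_3 − e = 8 − 3 ≡ 5 (mod 13). Hence c = [2, 4, 5, 3, 0].
  Check: interpolating c through the α_i gives m(x) = 8 + 3·x (degree < 2) with m(α_i) = c_i for every i, so c is indeed a codeword.


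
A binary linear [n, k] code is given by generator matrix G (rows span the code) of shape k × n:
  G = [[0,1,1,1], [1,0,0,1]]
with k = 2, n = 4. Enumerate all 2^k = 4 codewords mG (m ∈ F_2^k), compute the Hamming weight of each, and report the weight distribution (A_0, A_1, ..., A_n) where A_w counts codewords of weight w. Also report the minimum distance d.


Weight distribution: A_0 = 1, A_2 = 1, A_3 = 2. Minimum distance d = 2.

Enumerate all 2^2 = 4 messages m ∈ F_2^2.
For each, compute codeword c = mG in F_2^4, then tally its weight.
  m = 00 → c = 0000, weight = 0.
  m = 10 → c = 0111, weight = 3.
  m = 01 → c = 1001, weight = 2.
  m = 11 → c = 1110, weight = 3.
Tally weights:
  weight 0: 1 codewords.
  weight 2: 1 codewords.
  weight 3: 2 codewords.
Minimum distance d = smallest w > 0 with A_w > 0 = 2.
Sanity: Σ A_w = 4 = 2^2 = 4 ✓.


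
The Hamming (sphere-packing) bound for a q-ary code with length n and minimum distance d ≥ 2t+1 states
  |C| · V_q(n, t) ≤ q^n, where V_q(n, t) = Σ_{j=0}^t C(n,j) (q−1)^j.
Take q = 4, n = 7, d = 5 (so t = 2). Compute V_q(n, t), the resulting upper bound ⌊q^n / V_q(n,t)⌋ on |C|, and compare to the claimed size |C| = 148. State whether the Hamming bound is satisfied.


V_q(n, t) = 211, q^n = 16384, Hamming bound = 77, |C| = 148 > bound (violated).

Step 1: Compute V_q(n, t) = Σ_{j=0}^2 C(n, j) (q−1)^j.
  j = 0: C(7,0)·(3)^0 = 1·1 = 1.
  j = 1: C(7,1)·(3)^1 = 7·3 = 21.
  j = 2: C(7,2)·(3)^2 = 21·9 = 189.
  V_q(n, t) = 1 + 21 + 189 = 211.
Step 2: q^n = 4^7 = 16384.
Step 3: Hamming bound ⌊q^n / V_q(n,t)⌋ = ⌊16384/211⌋ = 77.
Step 4: Compare |C| = 148 to 77: violated.
The claimed |C| lies above the Hamming bound, so no 4-ary code of length 7 with d ≥ 5 can have 148 codewords.


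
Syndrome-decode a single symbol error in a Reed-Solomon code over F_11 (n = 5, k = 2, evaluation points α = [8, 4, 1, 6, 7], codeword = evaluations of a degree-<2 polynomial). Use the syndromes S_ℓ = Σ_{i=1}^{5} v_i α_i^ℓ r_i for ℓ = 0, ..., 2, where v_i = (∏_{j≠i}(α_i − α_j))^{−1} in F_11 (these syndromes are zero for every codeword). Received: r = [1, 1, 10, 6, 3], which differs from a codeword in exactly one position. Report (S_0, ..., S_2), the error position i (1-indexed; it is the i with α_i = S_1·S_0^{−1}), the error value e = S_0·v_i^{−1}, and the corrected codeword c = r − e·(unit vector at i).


S = (1, 8, 9), error at position 1, error magnitude e = 1, c = [0, 1, 10, 6, 3].

Step 1: column multipliers v_i = (∏_{j≠i}(α_i − α_j))^{−1} mod 11.
  i = 1 (α = 8): (8−4)(8−1)(8−6)(8−7) = 4·7·2·1 = 56 ≡ 1, so v_1 = 1^{−1} = 1 (mod 11).
  i = 2 (α = 4): (4−8)(4−1)(4−6)(4−7) = (−4)·3·(−2)·(−3) = −72 ≡ 5, so v_2 = 5^{−1} = 9 (mod 11).
  i = 3 (α = 1): (1−8)(1−4)(1−6)(1−7) = (−7)·(−3)·(−5)·(−6) = 630 ≡ 3, so v_3 = 3^{−1} = 4 (mod 11).
  i = 4 (α = 6): (6−8)(6−4)(6−1)(6−7) = (−2)·2·5·(−1) = 20 ≡ 9, so v_4 = 9^{−1} = 5 (mod 11).
  i = 5 (α = 7): (7−8)(7−4)(7−1)(7−6) = (−1)·3·6·1 = −18 ≡ 4, so v_5 = 4^{−1} = 3 (mod 11).
  v = [1, 9, 4, 5, 3].
Step 2: syndromes of r = [1, 1, 10, 6, 3] (all sums mod 11).
  S_0 = Σ v_i r_i = 1·1 + 9·1 + 4·10 + 5·6 + 3·3 = 89 ≡ 1.
  S_1 = Σ v_i α_i r_i = 1·8·1 + 9·4·1 + 4·1·10 + 5·6·6 + 3·7·3 = 327 ≡ 8.
  α_i^2 mod 11 = [9, 5, 1, 3, 5].
  S_2 = Σ v_i α_i^2 r_i = 1·9·1 + 9·5·1 + 4·1·10 + 5·3·6 + 3·5·3 = 229 ≡ 9.
  S = (1, 8, 9) ≠ 0, so r is not a codeword (an error is present).
Step 3: locate the error. For a single error e at position i, S_ℓ = v_i·e·α_i^ℓ, so α_err = S_1/S_0.
  S_0^{−1} = 1^{−1} = 1 (mod 11), so α_err = 8·1 = 8 ≡ 8 = α_1. Error position i = 1.
  Consistency check: S_2/S_1 = 9·7 = 63 ≡ 8 = α_err ✓ (single-error assumption holds).
Step 4: error magnitude e = S_0/v_1 = S_0·∏_{j≠1}(α_1 − α_j) = 1·1 = 1 ≡ 1 (mod 11).
Step 5: correct position 1: c_1 = r_1 − e = 1 − 1 ≡ 0 (mod 11). Hence c = [0, 1, 10, 6, 3].
  Check: interpolating c through the α_i gives m(x) = 2 + 8·x (degree < 2) with m(α_i) = c_i for every i, so c is indeed a codeword.


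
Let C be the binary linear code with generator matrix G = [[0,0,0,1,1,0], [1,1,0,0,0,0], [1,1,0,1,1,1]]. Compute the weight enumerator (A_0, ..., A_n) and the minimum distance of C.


Weight distribution: A_0 = 1, A_1 = 1, A_2 = 2, A_3 = 2, A_4 = 1, A_5 = 1. Minimum distance d = 1.

Enumerate all 2^3 = 8 messages m ∈ F_2^3.
For each, compute codeword c = mG in F_2^6, then tally its weight.
  m = 000 → c = 000000, weight = 0.
  m = 100 → c = 000110, weight = 2.
  m = 010 → c = 110000, weight = 2.
  m = 110 → c = 110110, weight = 4.
  m = 001 → c = 110111, weight = 5.
  m = 101 → c = 110001, weight = 3.
  m = 011 → c = 000111, weight = 3.
  m = 111 → c = 000001, weight = 1.
Tally weights:
  weight 0: 1 codewords.
  weight 1: 1 codewords.
  weight 2: 2 codewords.
  weight 3: 2 codewords.
  weight 4: 1 codewords.
  weight 5: 1 codewords.
Minimum distance d = smallest w > 0 with A_w > 0 = 1.
Sanity: Σ A_w = 8 = 2^3 = 8 ✓.


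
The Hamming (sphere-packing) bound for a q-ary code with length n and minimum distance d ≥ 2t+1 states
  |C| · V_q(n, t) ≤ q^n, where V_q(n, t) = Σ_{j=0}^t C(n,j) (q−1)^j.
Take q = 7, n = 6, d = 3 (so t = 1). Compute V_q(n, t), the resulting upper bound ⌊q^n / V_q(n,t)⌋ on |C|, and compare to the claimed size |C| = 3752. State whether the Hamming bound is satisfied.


V_q(n, t) = 37, q^n = 117649, Hamming bound = 3179, |C| = 3752 > bound (violated).

Step 1: Compute V_q(n, t) = Σ_{j=0}^1 C(n, j) (q−1)^j.
  j = 0: C(6,0)·(6)^0 = 1·1 = 1.
  j = 1: C(6,1)·(6)^1 = 6·6 = 36.
  V_q(n, t) = 1 + 36 = 37.
Step 2: q^n = 7^6 = 117649.
Step 3: Hamming bound ⌊q^n / V_q(n,t)⌋ = ⌊117649/37⌋ = 3179.
Step 4: Compare |C| = 3752 to 3179: violated.
The claimed |C| lies above the Hamming bound, so no 7-ary code of length 6 with d ≥ 3 can have 3752 codewords.


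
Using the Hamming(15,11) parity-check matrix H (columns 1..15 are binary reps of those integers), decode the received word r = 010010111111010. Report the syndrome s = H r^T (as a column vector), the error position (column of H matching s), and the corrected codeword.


s = (0, 0, 1, 0)^T, error position = 2, corrected codeword c = 000010111111010

Compute s = H r^T mod 2 one row at a time:
  s_1 = 1 + 1 + 1 + 1 + 1 + 0 + 1 + 0 = 6 ≡ 0 (mod 2).
  s_2 = 0 + 1 + 0 + 1 + 1 + 0 + 1 + 0 = 4 ≡ 0 (mod 2).
  s_3 = 1 + 0 + 0 + 1 + 1 + 1 + 1 + 0 = 5 ≡ 1 (mod 2).
  s_4 = 0 + 0 + 1 + 1 + 1 + 1 + 0 + 0 = 4 ≡ 0 (mod 2).
s = (0, 0, 1, 0)^T — this equals column 2 of H (binary 0010), so error is at position 2.
Correct: flip bit 2 of r = 010010111111010 to get c = 000010111111010.


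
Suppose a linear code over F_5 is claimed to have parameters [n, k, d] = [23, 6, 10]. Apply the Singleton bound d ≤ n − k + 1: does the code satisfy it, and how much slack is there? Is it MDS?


Singleton RHS = n − k + 1 = 18, slack = 8, bound satisfied, not MDS.

Singleton bound: d ≤ n − k + 1.
Here n = 23, k = 6, so n − k + 1 = 18.
Given d = 10, check d ≤ 18: YES.
Slack = (n − k + 1) − d = 8.
The code is NOT MDS (slack = 8 > 0).
Description: the claimed parameters are [23, 6, 10]_5; such a code would be non-MDS.


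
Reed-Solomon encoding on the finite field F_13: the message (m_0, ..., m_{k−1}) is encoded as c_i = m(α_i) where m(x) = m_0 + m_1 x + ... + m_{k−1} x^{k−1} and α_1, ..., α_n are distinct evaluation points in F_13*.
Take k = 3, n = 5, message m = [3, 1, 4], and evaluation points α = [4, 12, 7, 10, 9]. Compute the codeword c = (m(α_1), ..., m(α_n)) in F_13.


c = [6, 6, 11, 10, 11]

Message polynomial: m(x) = 3 + 1·x + 4·x^2 (mod 13).
For each evaluation point α_i, compute m(α_i) mod 13:
  α_1 = 4: Horner steps 4 → 4 → 6, so m(4) = 6.
  α_2 = 12: Horner steps 4 → 10 → 6, so m(12) = 6.
  α_3 = 7: Horner steps 4 → 3 → 11, so m(7) = 11.
  α_4 = 10: Horner steps 4 → 2 → 10, so m(10) = 10.
  α_5 = 9: Horner steps 4 → 11 → 11, so m(9) = 11.
Codeword c = [6, 6, 11, 10, 11] ∈ F_13^5.


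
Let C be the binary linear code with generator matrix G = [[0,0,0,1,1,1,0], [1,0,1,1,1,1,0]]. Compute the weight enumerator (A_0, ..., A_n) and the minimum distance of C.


Weight distribution: A_0 = 1, A_2 = 1, A_3 = 1, A_5 = 1. Minimum distance d = 2.

Enumerate all 2^2 = 4 messages m ∈ F_2^2.
For each, compute codeword c = mG in F_2^7, then tally its weight.
  m = 00 → c = 0000000, weight = 0.
  m = 10 → c = 0001110, weight = 3.
  m = 01 → c = 1011110, weight = 5.
  m = 11 → c = 1010000, weight = 2.
Tally weights:
  weight 0: 1 codewords.
  weight 2: 1 codewords.
  weight 3: 1 codewords.
  weight 5: 1 codewords.
Minimum distance d = smallest w > 0 with A_w > 0 = 2.
Sanity: Σ A_w = 4 = 2^2 = 4 ✓.


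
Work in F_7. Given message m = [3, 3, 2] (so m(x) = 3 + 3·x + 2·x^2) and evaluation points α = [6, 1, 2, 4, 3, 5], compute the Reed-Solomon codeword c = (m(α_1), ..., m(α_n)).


c = [2, 1, 3, 5, 2, 5]

Message polynomial: m(x) = 3 + 3·x + 2·x^2 (mod 7).
For each evaluation point α_i, compute m(α_i) mod 7:
  α_1 = 6: Horner steps 2 → 1 → 2, so m(6) = 2.
  α_2 = 1: Horner steps 2 → 5 → 1, so m(1) = 1.
  α_3 = 2: Horner steps 2 → 0 → 3, so m(2) = 3.
  α_4 = 4: Horner steps 2 → 4 → 5, so m(4) = 5.
  α_5 = 3: Horner steps 2 → 2 → 2, so m(3) = 2.
  α_6 = 5: Horner steps 2 → 6 → 5, so m(5) = 5.
Codeword c = [2, 1, 3, 5, 2, 5] ∈ F_7^6.


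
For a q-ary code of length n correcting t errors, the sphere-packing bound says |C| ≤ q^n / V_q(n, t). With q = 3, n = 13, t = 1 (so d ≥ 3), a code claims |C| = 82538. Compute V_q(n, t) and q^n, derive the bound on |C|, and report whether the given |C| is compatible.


V_q(n, t) = 27, q^n = 1594323, Hamming bound = 59049, |C| = 82538 > bound (violated).

Step 1: Compute V_q(n, t) = Σ_{j=0}^1 C(n, j) (q−1)^j.
  j = 0: C(13,0)·(2)^0 = 1·1 = 1.
  j = 1: C(13,1)·(2)^1 = 13·2 = 26.
  V_q(n, t) = 1 + 26 = 27.
Step 2: q^n = 3^13 = 1594323.
Step 3: Hamming bound ⌊q^n / V_q(n,t)⌋ = ⌊1594323/27⌋ = 59049.
Step 4: Compare |C| = 82538 to 59049: violated.
The claimed |C| lies above the Hamming bound, so no 3-ary code of length 13 with d ≥ 3 can have 82538 codewords.


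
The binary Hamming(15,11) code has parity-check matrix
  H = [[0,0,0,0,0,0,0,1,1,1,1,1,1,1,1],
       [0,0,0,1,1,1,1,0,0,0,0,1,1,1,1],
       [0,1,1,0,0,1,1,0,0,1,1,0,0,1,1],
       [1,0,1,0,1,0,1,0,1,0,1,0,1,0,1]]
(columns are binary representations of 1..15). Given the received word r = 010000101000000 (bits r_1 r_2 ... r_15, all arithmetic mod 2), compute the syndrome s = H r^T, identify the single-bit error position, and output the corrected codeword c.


s = (1, 1, 0, 0)^T, error position = 12, corrected codeword c = 010000101001000

Compute s = H r^T mod 2 one row at a time:
  s_1 = 0 + 1 + 0 + 0 + 0 + 0 + 0 + 0 = 1 ≡ 1 (mod 2).
  s_2 = 0 + 0 + 0 + 1 + 0 + 0 + 0 + 0 = 1 ≡ 1 (mod 2).
  s_3 = 1 + 0 + 0 + 1 + 0 + 0 + 0 + 0 = 2 ≡ 0 (mod 2).
  s_4 = 0 + 0 + 0 + 1 + 1 + 0 + 0 + 0 = 2 ≡ 0 (mod 2).
s = (1, 1, 0, 0)^T — this equals column 12 of H (binary 1100), so error is at position 12.
Correct: flip bit 12 of r = 010000101000000 to get c = 010000101001000.


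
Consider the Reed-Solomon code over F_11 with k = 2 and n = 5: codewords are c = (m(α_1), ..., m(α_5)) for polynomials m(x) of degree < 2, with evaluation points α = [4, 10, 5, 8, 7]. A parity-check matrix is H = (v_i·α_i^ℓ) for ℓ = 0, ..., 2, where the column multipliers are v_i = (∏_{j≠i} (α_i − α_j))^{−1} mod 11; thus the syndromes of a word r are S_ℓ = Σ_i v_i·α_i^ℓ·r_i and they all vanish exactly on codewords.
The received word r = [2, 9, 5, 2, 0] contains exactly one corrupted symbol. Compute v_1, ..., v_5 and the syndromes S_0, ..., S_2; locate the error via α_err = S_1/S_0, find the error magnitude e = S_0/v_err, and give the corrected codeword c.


S = (6, 4, 10), error at position 4, error magnitude e = 10, c = [2, 9, 5, 3, 0].

Step 1: column multipliers v_i = (∏_{j≠i}(α_i − α_j))^{−1} mod 11.
  i = 1 (α = 4): (4−10)(4−5)(4−8)(4−7) = (−6)·(−1)·(−4)·(−3) = 72 ≡ 6, so v_1 = 6^{−1} = 2 (mod 11).
  i = 2 (α = 10): (10−4)(10−5)(10−8)(10−7) = 6·5·2·3 = 180 ≡ 4, so v_2 = 4^{−1} = 3 (mod 11).
  i = 3 (α = 5): (5−4)(5−10)(5−8)(5−7) = 1·(−5)·(−3)·(−2) = −30 ≡ 3, so v_3 = 3^{−1} = 4 (mod 11).
  i = 4 (α = 8): (8−4)(8−10)(8−5)(8−7) = 4·(−2)·3·1 = −24 ≡ 9, so v_4 = 9^{−1} = 5 (mod 11).
  i = 5 (α = 7): (7−4)(7−10)(7−5)(7−8) = 3·(−3)·2·(−1) = 18 ≡ 7, so v_5 = 7^{−1} = 8 (mod 11).
  v = [2, 3, 4, 5, 8].
Step 2: syndromes of r = [2, 9, 5, 2, 0] (all sums mod 11).
  S_0 = Σ v_i r_i = 2·2 + 3·9 + 4·5 + 5·2 + 8·0 = 61 ≡ 6.
  S_1 = Σ v_i α_i r_i = 2·4·2 + 3·10·9 + 4·5·5 + 5·8·2 + 8·7·0 = 466 ≡ 4.
  α_i^2 mod 11 = [5, 1, 3, 9, 5].
  S_2 = Σ v_i α_i^2 r_i = 2·5·2 + 3·1·9 + 4·3·5 + 5·9·2 + 8·5·0 = 197 ≡ 10.
  S = (6, 4, 10) ≠ 0, so r is not a codeword (an error is present).
Step 3: locate the error. For a single error e at position i, S_ℓ = v_i·e·α_i^ℓ, so α_err = S_1/S_0.
  S_0^{−1} = 6^{−1} = 2 (mod 11), so α_err = 4·2 = 8 ≡ 8 = α_4. Error position i = 4.
  Consistency check: S_2/S_1 = 10·3 = 30 ≡ 8 = α_err ✓ (single-error assumption holds).
Step 4: error magnitude e = S_0/v_4 = S_0·∏_{j≠4}(α_4 − α_j) = 6·9 = 54 ≡ 10 (mod 11).
Step 5: correct position 4: c_4 = r_4 − e = 2 − 10 ≡ 3 (mod 11). Hence c = [2, 9, 5, 3, 0].
  Check: interpolating c through the α_i gives m(x) = 1 + 3·x (degree < 2) with m(α_i) = c_i for every i, so c is indeed a codeword.


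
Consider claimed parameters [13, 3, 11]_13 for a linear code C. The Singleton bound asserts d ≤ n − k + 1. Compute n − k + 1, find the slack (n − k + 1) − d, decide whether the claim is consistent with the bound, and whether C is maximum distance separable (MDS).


Singleton RHS = n − k + 1 = 11, slack = 0, bound satisfied, MDS.

Singleton bound: d ≤ n − k + 1.
Here n = 13, k = 3, so n − k + 1 = 11.
Given d = 11, check d ≤ 11: YES.
Slack = (n − k + 1) − d = 0.
The code is MDS (slack = 0).
Description: the claimed parameters are [13, 3, 11]_13; such a code would be MDS (meets Singleton bound).


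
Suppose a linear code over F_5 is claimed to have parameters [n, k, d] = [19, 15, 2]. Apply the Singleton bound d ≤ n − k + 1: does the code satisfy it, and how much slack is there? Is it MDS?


Singleton RHS = n − k + 1 = 5, slack = 3, bound satisfied, not MDS.

Singleton bound: d ≤ n − k + 1.
Here n = 19, k = 15, so n − k + 1 = 5.
Given d = 2, check d ≤ 5: YES.
Slack = (n − k + 1) − d = 3.
The code is NOT MDS (slack = 3 > 0).
Description: the claimed parameters are [19, 15, 2]_5; such a code would be non-MDS.


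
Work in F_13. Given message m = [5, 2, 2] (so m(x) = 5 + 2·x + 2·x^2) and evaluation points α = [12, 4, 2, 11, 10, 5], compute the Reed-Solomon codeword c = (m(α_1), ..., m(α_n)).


c = [5, 6, 4, 9, 4, 0]

Message polynomial: m(x) = 5 + 2·x + 2·x^2 (mod 13).
For each evaluation point α_i, compute m(α_i) mod 13:
  α_1 = 12: Horner steps 2 → 0 → 5, so m(12) = 5.
  α_2 = 4: Horner steps 2 → 10 → 6, so m(4) = 6.
  α_3 = 2: Horner steps 2 → 6 → 4, so m(2) = 4.
  α_4 = 11: Horner steps 2 → 11 → 9, so m(11) = 9.
  α_5 = 10: Horner steps 2 → 9 → 4, so m(10) = 4.
  α_6 = 5: Horner steps 2 → 12 → 0, so m(5) = 0.
Codeword c = [5, 6, 4, 9, 4, 0] ∈ F_13^6.


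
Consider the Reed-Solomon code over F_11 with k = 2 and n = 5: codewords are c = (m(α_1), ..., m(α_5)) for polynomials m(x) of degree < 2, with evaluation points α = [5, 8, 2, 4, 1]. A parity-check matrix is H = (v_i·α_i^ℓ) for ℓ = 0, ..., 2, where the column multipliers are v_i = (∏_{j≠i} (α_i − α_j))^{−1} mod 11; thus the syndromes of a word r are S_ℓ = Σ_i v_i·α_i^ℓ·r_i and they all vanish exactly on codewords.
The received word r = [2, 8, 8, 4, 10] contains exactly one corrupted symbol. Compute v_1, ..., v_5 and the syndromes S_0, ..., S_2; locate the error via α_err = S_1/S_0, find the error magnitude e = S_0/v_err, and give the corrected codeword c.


S = (5, 7, 1), error at position 2, error magnitude e = 1, c = [2, 7, 8, 4, 10].

Step 1: column multipliers v_i = (∏_{j≠i}(α_i − α_j))^{−1} mod 11.
  i = 1 (α = 5): (5−8)(5−2)(5−4)(5−1) = (−3)·3·1·4 = −36 ≡ 8, so v_1 = 8^{−1} = 7 (mod 11).
  i = 2 (α = 8): (8−5)(8−2)(8−4)(8−1) = 3·6·4·7 = 504 ≡ 9, so v_2 = 9^{−1} = 5 (mod 11).
  i = 3 (α = 2): (2−5)(2−8)(2−4)(2−1) = (−3)·(−6)·(−2)·1 = −36 ≡ 8, so v_3 = 8^{−1} = 7 (mod 11).
  i = 4 (α = 4): (4−5)(4−8)(4−2)(4−1) = (−1)·(−4)·2·3 = 24 ≡ 2, so v_4 = 2^{−1} = 6 (mod 11).
  i = 5 (α = 1): (1−5)(1−8)(1−2)(1−4) = (−4)·(−7)·(−1)·(−3) = 84 ≡ 7, so v_5 = 7^{−1} = 8 (mod 11).
  v = [7, 5, 7, 6, 8].
Step 2: syndromes of r = [2, 8, 8, 4, 10] (all sums mod 11).
  S_0 = Σ v_i r_i = 7·2 + 5·8 + 7·8 + 6·4 + 8·10 = 214 ≡ 5.
  S_1 = Σ v_i α_i r_i = 7·5·2 + 5·8·8 + 7·2·8 + 6·4·4 + 8·1·10 = 678 ≡ 7.
  α_i^2 mod 11 = [3, 9, 4, 5, 1].
  S_2 = Σ v_i α_i^2 r_i = 7·3·2 + 5·9·8 + 7·4·8 + 6·5·4 + 8·1·10 = 826 ≡ 1.
  S = (5, 7, 1) ≠ 0, so r is not a codeword (an error is present).
Step 3: locate the error. For a single error e at position i, S_ℓ = v_i·e·α_i^ℓ, so α_err = S_1/S_0.
  S_0^{−1} = 5^{−1} = 9 (mod 11), so α_err = 7·9 = 63 ≡ 8 = α_2. Error position i = 2.
  Consistency check: S_2/S_1 = 1·8 = 8 ≡ 8 = α_err ✓ (single-error assumption holds).
Step 4: error magnitude e = S_0/v_2 = S_0·∏_{j≠2}(α_2 − α_j) = 5·9 = 45 ≡ 1 (mod 11).
Step 5: correct position 2: c_2 = r_2 − e = 8 − 1 ≡ 7 (mod 11). Hence c = [2, 7, 8, 4, 10].
  Check: interpolating c through the α_i gives m(x) = 1 + 9·x (degree < 2) with m(α_i) = c_i for every i, so c is indeed a codeword.


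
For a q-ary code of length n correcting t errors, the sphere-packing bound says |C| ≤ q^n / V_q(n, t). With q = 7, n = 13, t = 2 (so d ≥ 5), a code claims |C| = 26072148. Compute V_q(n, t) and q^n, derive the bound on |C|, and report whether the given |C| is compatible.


V_q(n, t) = 2887, q^n = 96889010407, Hamming bound = 33560446, |C| = 26072148 ≤ bound (satisfied).

Step 1: Compute V_q(n, t) = Σ_{j=0}^2 C(n, j) (q−1)^j.
  j = 0: C(13,0)·(6)^0 = 1·1 = 1.
  j = 1: C(13,1)·(6)^1 = 13·6 = 78.
  j = 2: C(13,2)·(6)^2 = 78·36 = 2808.
  V_q(n, t) = 1 + 78 + 2808 = 2887.
Step 2: q^n = 7^13 = 96889010407.
Step 3: Hamming bound ⌊q^n / V_q(n,t)⌋ = ⌊96889010407/2887⌋ = 33560446.
Step 4: Compare |C| = 26072148 to 33560446: satisfied.
The claimed |C| lies below the Hamming bound.


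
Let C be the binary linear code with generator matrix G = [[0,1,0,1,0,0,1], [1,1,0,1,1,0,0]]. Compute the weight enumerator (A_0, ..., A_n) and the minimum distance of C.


Weight distribution: A_0 = 1, A_3 = 2, A_4 = 1. Minimum distance d = 3.

Enumerate all 2^2 = 4 messages m ∈ F_2^2.
For each, compute codeword c = mG in F_2^7, then tally its weight.
  m = 00 → c = 0000000, weight = 0.
  m = 10 → c = 0101001, weight = 3.
  m = 01 → c = 1101100, weight = 4.
  m = 11 → c = 1000101, weight = 3.
Tally weights:
  weight 0: 1 codewords.
  weight 3: 2 codewords.
  weight 4: 1 codewords.
Minimum distance d = smallest w > 0 with A_w > 0 = 3.
Sanity: Σ A_w = 4 = 2^2 = 4 ✓.


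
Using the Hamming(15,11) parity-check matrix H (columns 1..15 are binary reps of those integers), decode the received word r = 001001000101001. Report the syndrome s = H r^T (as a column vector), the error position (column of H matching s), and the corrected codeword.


s = (1, 1, 0, 0)^T, error position = 12, corrected codeword c = 001001000100001

Compute s = H r^T mod 2 one row at a time:
  s_1 = 0 + 0 + 1 + 0 + 1 + 0 + 0 + 1 = 3 ≡ 1 (mod 2).
  s_2 = 0 + 0 + 1 + 0 + 1 + 0 + 0 + 1 = 3 ≡ 1 (mod 2).
  s_3 = 0 + 1 + 1 + 0 + 1 + 0 + 0 + 1 = 4 ≡ 0 (mod 2).
  s_4 = 0 + 1 + 0 + 0 + 0 + 0 + 0 + 1 = 2 ≡ 0 (mod 2).
s = (1, 1, 0, 0)^T — this equals column 12 of H (binary 1100), so error is at position 12.
Correct: flip bit 12 of r = 001001000101001 to get c = 001001000100001.


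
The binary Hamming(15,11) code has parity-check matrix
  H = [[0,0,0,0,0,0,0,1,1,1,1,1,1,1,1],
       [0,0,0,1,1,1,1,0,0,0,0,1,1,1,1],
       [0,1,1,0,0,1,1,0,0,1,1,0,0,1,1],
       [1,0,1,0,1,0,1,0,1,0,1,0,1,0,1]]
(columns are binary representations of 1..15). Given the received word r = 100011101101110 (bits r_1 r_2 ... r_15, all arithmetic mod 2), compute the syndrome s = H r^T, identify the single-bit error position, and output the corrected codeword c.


s = (1, 0, 0, 1)^T, error position = 9, corrected codeword c = 100011100101110

Compute s = H r^T mod 2 one row at a time:
  s_1 = 0 + 1 + 1 + 0 + 1 + 1 + 1 + 0 = 5 ≡ 1 (mod 2).
  s_2 = 0 + 1 + 1 + 1 + 1 + 1 + 1 + 0 = 6 ≡ 0 (mod 2).
  s_3 = 0 + 0 + 1 + 1 + 1 + 0 + 1 + 0 = 4 ≡ 0 (mod 2).
  s_4 = 1 + 0 + 1 + 1 + 1 + 0 + 1 + 0 = 5 ≡ 1 (mod 2).
s = (1, 0, 0, 1)^T — this equals column 9 of H (binary 1001), so error is at position 9.
Correct: flip bit 9 of r = 100011101101110 to get c = 100011100101110.
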